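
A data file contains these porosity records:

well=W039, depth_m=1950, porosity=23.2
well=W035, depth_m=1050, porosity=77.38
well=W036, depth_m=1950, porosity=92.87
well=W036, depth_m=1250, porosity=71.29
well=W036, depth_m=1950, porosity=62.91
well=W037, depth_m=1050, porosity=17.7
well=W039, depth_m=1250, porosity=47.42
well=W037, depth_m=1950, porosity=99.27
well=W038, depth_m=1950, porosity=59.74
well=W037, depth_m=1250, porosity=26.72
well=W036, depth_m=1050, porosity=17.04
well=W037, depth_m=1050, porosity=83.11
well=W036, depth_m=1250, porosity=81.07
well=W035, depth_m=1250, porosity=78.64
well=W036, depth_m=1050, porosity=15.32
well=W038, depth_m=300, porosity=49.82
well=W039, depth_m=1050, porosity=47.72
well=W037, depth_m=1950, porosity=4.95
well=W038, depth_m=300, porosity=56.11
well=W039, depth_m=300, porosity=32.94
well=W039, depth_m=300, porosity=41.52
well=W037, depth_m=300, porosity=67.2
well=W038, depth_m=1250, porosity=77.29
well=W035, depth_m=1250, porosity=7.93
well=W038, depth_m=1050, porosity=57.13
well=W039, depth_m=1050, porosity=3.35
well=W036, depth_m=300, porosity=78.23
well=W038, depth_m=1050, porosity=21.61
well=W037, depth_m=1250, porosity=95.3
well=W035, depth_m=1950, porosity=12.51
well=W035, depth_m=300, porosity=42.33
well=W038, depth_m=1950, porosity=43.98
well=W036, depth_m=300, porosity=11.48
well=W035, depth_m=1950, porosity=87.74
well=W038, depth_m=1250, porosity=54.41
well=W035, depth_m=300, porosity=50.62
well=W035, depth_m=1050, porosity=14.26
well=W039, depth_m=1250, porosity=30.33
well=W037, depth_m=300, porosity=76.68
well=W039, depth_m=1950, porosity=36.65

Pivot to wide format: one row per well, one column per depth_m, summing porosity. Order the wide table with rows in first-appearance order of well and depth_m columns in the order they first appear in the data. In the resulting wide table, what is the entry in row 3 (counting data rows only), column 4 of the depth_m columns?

89.71

With rows in first-appearance order of well, row 3 is well=W036. depth_m columns in first-appearance order: 1950, 1050, 1250, 300; column 4 is 300.
Long rows with well=W036, depth_m=300: 78.23 + 11.48 = 89.71.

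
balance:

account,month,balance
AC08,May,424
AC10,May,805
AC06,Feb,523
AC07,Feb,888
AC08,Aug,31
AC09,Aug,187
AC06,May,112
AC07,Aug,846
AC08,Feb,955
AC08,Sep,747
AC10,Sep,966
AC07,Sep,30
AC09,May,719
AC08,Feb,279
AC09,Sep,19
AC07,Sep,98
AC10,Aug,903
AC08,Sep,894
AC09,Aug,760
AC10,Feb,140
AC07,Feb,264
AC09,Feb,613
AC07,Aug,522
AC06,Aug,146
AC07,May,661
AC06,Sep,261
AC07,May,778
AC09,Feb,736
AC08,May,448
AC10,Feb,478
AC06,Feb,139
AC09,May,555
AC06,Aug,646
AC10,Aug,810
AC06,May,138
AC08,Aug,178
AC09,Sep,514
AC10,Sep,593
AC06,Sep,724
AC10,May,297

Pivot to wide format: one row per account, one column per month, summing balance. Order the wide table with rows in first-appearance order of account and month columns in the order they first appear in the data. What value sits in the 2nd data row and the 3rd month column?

1713

With rows in first-appearance order of account, row 2 is account=AC10. month columns in first-appearance order: May, Feb, Aug, Sep; column 3 is Aug.
Long rows with account=AC10, month=Aug: 903 + 810 = 1713.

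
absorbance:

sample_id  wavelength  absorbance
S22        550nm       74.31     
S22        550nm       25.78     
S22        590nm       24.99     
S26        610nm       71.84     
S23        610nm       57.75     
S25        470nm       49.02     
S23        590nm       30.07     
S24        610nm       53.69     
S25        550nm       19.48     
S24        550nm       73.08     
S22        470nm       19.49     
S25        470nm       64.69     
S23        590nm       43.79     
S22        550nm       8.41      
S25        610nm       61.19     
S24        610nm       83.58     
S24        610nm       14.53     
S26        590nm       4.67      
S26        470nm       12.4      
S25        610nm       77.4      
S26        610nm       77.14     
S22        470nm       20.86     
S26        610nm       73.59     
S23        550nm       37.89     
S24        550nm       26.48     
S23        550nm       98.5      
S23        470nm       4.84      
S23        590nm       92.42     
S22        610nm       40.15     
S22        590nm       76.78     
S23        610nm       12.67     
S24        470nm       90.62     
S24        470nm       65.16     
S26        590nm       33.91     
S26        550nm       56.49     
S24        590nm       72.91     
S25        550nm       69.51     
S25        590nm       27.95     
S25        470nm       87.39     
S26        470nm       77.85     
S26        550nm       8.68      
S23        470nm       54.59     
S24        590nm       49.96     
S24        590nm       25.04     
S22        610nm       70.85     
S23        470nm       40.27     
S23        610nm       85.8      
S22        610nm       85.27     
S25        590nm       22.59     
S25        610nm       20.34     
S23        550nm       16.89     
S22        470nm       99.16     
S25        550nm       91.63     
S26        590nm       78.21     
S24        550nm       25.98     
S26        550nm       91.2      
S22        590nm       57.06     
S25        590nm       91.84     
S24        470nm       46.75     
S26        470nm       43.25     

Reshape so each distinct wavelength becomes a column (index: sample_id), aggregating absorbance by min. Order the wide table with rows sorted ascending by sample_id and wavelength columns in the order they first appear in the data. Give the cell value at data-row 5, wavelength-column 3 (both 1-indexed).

With rows sorted ascending by sample_id, row 5 is sample_id=S26. wavelength columns in first-appearance order: 550nm, 590nm, 610nm, 470nm; column 3 is 610nm.
Long rows with sample_id=S26, wavelength=610nm: min(71.84, 77.14, 73.59) = 71.84.

71.84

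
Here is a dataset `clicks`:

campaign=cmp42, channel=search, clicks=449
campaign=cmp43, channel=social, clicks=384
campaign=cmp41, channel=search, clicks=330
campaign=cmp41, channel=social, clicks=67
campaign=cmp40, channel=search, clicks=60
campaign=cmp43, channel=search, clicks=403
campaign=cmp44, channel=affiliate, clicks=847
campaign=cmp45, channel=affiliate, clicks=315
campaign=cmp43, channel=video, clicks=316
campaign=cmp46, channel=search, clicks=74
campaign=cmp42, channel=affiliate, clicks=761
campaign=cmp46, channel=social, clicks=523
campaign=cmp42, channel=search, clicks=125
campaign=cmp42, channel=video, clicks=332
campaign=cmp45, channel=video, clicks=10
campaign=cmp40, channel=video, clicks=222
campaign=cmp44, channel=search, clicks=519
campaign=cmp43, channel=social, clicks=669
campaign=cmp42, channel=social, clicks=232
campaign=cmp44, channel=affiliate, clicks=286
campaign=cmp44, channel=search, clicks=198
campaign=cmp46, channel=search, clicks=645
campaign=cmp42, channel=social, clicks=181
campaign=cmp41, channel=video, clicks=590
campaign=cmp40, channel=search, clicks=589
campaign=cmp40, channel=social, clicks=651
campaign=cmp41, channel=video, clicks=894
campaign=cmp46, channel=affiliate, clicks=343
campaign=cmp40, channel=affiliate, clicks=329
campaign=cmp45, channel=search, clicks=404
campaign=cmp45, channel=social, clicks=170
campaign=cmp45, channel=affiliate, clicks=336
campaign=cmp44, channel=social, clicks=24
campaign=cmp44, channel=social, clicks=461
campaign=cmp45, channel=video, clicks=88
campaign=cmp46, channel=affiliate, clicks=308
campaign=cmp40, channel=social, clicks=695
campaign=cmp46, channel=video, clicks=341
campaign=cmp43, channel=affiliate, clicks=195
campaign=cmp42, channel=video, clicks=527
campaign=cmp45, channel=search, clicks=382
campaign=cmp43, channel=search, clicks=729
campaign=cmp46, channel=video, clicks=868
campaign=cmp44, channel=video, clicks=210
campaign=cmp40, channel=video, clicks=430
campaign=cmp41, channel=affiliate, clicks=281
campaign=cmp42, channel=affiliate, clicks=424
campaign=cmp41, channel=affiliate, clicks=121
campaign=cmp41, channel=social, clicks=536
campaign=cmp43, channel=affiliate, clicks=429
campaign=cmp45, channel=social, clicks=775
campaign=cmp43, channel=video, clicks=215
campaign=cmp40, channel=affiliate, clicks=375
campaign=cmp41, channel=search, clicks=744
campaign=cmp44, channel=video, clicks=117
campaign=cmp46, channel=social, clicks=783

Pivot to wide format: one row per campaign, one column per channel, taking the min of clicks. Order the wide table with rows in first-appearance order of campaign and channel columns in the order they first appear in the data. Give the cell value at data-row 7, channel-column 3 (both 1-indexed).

308

With rows in first-appearance order of campaign, row 7 is campaign=cmp46. channel columns in first-appearance order: search, social, affiliate, video; column 3 is affiliate.
Long rows with campaign=cmp46, channel=affiliate: min(343, 308) = 308.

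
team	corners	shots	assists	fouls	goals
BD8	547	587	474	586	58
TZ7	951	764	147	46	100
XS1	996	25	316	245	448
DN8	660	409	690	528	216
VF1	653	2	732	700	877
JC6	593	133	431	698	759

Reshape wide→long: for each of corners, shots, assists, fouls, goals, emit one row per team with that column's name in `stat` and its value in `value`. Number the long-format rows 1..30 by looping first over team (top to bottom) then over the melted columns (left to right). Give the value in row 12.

25

30 rows total (6 × 5). Row 12: index ⌊(12-1)/5⌋ = 2 into team → XS1; (12-1) mod 5 = 1 into the melted columns → shots.
So row 12 is (XS1, shots, 25); value = 25.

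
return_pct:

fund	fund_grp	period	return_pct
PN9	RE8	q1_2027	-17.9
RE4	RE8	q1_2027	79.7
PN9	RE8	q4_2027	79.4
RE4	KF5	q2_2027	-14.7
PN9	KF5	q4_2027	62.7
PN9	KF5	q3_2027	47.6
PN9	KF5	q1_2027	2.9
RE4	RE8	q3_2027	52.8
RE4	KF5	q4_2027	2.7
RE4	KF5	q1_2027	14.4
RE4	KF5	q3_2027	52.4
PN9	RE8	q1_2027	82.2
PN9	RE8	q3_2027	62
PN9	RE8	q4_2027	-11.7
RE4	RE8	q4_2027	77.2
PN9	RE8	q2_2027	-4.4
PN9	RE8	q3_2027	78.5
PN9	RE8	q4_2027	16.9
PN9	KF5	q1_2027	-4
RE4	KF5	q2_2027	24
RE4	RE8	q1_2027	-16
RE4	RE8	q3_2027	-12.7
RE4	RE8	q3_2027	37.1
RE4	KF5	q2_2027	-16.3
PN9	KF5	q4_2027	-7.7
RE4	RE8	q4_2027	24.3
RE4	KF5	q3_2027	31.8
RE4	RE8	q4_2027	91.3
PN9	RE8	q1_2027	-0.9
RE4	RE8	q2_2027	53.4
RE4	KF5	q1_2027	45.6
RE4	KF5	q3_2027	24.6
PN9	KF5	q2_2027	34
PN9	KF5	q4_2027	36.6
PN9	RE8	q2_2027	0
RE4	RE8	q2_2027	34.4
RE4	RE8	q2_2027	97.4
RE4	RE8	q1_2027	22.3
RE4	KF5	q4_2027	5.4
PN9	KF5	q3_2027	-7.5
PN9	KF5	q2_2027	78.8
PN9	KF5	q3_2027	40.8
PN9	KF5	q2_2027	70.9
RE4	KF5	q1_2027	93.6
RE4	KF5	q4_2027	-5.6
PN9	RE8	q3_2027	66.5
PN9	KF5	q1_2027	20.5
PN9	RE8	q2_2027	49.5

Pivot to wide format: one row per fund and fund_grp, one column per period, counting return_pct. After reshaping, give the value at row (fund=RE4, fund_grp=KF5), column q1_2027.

3

Rows with fund=RE4, fund_grp=KF5 and period=q1_2027: return_pct values are 14.4, 45.6, 93.6.
3 rows match — count = 3.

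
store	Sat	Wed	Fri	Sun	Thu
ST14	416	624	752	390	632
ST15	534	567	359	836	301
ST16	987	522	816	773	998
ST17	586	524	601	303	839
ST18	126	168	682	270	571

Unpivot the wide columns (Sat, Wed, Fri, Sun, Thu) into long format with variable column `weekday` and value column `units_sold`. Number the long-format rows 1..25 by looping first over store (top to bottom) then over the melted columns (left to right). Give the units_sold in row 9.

25 rows total (5 × 5). Row 9: index ⌊(9-1)/5⌋ = 1 into store → ST15; (9-1) mod 5 = 3 into the melted columns → Sun.
So row 9 is (ST15, Sun, 836); units_sold = 836.

836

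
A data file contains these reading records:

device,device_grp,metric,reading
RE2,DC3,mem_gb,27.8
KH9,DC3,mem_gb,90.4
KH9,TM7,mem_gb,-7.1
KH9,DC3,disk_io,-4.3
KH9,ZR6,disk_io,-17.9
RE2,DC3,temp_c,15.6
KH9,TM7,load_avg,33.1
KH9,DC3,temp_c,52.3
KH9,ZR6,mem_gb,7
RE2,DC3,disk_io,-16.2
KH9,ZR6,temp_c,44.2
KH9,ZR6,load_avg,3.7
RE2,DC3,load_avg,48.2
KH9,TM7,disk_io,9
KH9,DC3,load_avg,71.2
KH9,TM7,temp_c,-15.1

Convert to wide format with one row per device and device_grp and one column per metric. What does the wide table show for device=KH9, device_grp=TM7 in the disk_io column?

9

Wide layout: rows indexed by device and device_grp, columns are the 4 distinct metric values (mem_gb, disk_io, temp_c, load_avg).
Cell (device=KH9, device_grp=TM7, metric=disk_io) draws from the long row where device=KH9, device_grp=TM7 and metric=disk_io, which has reading=9.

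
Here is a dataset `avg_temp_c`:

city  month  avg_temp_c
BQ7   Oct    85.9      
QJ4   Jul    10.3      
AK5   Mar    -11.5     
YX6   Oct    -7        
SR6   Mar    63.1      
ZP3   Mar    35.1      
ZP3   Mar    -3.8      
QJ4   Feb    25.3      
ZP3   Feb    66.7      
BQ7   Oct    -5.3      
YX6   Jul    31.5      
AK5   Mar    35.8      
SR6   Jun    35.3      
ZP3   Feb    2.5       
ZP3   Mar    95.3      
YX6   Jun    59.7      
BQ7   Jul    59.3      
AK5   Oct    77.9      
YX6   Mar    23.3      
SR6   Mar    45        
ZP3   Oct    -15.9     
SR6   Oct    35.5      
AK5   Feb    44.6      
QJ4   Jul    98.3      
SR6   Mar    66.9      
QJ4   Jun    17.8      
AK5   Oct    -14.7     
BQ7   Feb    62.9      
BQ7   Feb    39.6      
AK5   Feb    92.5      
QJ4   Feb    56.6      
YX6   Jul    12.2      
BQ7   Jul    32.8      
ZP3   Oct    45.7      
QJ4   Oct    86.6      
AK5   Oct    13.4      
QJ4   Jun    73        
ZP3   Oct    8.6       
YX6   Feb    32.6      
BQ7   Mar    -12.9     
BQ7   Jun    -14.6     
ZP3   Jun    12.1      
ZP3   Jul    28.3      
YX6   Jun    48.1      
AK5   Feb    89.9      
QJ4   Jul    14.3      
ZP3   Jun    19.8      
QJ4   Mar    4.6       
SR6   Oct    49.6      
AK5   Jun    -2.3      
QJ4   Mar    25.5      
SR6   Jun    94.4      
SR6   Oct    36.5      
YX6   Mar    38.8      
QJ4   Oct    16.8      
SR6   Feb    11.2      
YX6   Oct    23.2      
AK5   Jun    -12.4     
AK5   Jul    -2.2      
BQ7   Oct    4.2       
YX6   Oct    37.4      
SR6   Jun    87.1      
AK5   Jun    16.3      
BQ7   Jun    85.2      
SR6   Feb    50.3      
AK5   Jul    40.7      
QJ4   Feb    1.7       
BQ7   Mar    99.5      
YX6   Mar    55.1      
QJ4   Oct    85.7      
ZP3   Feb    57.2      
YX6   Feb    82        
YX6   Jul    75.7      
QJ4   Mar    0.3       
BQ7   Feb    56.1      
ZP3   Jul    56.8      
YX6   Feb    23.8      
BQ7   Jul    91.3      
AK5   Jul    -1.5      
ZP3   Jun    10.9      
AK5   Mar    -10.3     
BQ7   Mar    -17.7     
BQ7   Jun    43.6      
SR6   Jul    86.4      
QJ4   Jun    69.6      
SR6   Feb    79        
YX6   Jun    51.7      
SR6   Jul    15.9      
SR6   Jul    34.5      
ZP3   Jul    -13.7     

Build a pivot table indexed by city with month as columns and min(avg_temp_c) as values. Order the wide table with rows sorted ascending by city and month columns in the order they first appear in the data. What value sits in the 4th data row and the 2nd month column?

With rows sorted ascending by city, row 4 is city=SR6. month columns in first-appearance order: Oct, Jul, Mar, Feb, Jun; column 2 is Jul.
Long rows with city=SR6, month=Jul: min(86.4, 15.9, 34.5) = 15.9.

15.9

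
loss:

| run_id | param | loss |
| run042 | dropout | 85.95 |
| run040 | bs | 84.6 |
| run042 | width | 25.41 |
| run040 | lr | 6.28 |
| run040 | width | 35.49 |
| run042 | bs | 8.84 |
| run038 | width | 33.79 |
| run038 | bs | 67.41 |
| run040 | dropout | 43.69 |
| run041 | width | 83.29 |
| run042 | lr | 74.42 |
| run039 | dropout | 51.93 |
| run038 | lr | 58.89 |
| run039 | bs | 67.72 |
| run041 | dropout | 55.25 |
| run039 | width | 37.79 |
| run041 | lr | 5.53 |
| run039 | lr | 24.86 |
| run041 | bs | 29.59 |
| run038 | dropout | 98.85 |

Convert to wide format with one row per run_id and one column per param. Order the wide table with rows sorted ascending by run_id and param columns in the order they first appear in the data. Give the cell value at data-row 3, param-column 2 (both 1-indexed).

84.6

With rows sorted ascending by run_id, row 3 is run_id=run040. param columns in first-appearance order: dropout, bs, width, lr; column 2 is bs.
Long rows with run_id=run040, param=bs: loss = 84.6.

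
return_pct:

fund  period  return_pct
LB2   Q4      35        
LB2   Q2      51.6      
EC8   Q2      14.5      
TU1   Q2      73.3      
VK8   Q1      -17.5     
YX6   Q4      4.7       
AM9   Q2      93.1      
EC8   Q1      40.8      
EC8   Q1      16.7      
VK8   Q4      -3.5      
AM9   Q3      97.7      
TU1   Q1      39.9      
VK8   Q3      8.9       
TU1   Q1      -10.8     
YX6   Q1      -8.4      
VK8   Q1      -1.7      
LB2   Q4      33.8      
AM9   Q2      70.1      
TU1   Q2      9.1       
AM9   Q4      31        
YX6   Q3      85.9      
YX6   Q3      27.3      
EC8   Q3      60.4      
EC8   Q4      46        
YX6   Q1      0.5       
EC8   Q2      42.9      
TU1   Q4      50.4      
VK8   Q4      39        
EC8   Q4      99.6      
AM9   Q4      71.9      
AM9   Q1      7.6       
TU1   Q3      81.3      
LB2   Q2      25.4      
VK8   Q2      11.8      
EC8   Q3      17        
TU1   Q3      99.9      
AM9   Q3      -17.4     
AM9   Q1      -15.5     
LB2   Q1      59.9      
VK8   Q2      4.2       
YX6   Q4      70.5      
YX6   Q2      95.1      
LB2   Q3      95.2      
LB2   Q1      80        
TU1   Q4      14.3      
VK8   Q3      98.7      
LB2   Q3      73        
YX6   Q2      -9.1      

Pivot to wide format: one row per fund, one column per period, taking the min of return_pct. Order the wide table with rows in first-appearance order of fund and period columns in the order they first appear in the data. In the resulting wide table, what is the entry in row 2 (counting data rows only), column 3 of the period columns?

16.7

With rows in first-appearance order of fund, row 2 is fund=EC8. period columns in first-appearance order: Q4, Q2, Q1, Q3; column 3 is Q1.
Long rows with fund=EC8, period=Q1: min(40.8, 16.7) = 16.7.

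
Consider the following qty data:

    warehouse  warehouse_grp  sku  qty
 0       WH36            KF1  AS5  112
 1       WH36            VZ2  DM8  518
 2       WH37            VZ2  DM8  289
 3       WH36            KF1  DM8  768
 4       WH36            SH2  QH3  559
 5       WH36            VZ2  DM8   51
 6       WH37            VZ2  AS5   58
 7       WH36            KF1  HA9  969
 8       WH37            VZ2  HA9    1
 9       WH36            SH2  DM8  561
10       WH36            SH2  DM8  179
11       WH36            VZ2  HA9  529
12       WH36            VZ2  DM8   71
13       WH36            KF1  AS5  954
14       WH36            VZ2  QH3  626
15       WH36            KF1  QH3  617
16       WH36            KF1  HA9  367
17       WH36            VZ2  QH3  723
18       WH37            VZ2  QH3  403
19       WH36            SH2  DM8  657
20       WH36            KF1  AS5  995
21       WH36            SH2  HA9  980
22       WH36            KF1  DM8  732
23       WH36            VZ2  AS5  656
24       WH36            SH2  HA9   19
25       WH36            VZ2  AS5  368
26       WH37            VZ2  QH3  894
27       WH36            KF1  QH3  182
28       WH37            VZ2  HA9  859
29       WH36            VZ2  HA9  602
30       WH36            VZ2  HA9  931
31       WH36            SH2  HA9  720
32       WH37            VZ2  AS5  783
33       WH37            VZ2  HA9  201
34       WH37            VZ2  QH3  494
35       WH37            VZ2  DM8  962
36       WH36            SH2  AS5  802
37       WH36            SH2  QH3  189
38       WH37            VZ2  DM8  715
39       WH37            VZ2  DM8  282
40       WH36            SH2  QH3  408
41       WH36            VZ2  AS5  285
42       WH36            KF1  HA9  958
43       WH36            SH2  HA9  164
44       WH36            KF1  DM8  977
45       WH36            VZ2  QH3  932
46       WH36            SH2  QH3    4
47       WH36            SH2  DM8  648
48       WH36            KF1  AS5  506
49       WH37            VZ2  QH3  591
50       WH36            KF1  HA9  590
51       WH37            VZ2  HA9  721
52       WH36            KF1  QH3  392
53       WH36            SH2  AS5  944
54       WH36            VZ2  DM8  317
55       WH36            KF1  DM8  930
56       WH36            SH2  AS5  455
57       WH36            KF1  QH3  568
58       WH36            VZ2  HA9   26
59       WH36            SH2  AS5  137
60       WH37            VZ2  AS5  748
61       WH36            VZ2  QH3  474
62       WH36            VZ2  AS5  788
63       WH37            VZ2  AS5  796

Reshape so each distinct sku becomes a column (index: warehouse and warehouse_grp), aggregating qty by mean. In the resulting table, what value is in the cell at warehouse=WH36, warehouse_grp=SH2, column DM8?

511.25

Rows with warehouse=WH36, warehouse_grp=SH2 and sku=DM8: qty values are 561, 179, 657, 648.
(561 + 179 + 657 + 648) / 4 = 511.25.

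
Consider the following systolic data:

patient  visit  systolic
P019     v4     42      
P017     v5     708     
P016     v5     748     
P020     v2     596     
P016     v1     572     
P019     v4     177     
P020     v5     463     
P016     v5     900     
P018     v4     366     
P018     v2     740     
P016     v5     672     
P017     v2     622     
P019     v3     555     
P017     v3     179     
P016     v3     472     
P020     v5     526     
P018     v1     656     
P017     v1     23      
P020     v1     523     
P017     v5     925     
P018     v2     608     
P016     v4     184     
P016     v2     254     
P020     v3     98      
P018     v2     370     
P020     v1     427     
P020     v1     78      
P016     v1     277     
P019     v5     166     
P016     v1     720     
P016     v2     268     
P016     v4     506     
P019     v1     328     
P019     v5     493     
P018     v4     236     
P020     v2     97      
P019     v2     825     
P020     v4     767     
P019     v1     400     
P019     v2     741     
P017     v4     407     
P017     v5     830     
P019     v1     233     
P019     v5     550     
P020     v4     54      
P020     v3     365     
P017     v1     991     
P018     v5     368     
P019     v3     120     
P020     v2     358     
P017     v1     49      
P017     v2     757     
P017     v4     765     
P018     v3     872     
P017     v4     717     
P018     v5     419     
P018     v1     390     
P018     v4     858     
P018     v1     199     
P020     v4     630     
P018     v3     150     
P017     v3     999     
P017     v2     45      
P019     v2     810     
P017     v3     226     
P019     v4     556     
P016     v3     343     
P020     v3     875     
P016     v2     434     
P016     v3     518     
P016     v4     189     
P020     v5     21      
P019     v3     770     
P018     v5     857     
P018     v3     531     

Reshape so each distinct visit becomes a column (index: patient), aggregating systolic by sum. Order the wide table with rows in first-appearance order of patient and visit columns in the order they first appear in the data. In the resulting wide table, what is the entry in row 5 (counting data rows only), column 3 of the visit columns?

1718

With rows in first-appearance order of patient, row 5 is patient=P018. visit columns in first-appearance order: v4, v5, v2, v1, v3; column 3 is v2.
Long rows with patient=P018, visit=v2: 740 + 608 + 370 = 1718.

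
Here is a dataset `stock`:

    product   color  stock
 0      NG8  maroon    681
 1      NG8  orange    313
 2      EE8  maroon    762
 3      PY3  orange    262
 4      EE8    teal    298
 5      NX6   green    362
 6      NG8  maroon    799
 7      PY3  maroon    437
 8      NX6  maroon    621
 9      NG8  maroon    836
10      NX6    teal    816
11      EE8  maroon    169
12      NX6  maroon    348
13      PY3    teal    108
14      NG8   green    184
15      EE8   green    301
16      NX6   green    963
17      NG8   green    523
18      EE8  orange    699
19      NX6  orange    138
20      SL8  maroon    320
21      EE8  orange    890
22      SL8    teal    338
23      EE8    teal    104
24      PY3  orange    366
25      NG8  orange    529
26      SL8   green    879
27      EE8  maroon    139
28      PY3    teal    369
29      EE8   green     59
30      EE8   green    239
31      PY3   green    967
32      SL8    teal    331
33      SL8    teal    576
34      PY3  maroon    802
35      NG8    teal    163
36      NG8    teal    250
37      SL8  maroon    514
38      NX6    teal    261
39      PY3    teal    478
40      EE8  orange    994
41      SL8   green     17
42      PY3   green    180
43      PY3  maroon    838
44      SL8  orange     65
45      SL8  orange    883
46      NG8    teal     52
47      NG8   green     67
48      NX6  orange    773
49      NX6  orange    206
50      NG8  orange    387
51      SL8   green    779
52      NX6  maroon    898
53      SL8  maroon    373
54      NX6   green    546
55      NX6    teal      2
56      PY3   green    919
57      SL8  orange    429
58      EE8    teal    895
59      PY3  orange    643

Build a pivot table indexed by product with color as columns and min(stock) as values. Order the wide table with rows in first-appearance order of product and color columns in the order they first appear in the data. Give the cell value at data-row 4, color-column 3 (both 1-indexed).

With rows in first-appearance order of product, row 4 is product=NX6. color columns in first-appearance order: maroon, orange, teal, green; column 3 is teal.
Long rows with product=NX6, color=teal: min(816, 261, 2) = 2.

2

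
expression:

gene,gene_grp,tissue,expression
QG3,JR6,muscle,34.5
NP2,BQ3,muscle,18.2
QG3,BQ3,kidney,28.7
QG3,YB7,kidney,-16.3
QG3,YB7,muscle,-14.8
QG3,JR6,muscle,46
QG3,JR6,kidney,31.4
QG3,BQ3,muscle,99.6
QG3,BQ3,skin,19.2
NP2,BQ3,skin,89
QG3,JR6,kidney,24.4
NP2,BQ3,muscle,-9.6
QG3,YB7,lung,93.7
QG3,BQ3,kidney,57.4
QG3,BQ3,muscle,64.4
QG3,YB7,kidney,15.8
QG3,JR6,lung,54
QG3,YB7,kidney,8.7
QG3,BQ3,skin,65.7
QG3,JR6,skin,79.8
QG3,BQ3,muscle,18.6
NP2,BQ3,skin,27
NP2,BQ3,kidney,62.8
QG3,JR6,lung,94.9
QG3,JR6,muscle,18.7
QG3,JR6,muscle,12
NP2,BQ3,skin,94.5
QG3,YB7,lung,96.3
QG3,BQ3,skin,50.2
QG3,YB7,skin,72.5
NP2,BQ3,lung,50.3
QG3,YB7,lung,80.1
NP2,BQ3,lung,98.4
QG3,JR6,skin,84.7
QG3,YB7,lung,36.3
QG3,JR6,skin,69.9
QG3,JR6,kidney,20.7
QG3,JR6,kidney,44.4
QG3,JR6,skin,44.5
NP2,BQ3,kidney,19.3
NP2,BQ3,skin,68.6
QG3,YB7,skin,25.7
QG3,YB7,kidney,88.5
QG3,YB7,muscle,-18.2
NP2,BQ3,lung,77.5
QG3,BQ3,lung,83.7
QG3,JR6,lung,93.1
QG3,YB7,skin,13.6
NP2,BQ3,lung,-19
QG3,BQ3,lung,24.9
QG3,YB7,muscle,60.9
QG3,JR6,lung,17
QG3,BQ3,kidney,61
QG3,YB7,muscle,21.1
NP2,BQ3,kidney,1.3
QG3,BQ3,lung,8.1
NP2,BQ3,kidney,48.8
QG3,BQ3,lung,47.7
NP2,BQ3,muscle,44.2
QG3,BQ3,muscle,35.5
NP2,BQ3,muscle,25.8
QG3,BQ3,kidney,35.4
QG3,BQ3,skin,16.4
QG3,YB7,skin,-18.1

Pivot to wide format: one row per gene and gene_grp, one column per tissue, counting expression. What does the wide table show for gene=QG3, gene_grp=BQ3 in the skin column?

Rows with gene=QG3, gene_grp=BQ3 and tissue=skin: expression values are 19.2, 65.7, 50.2, 16.4.
4 rows match — count = 4.

4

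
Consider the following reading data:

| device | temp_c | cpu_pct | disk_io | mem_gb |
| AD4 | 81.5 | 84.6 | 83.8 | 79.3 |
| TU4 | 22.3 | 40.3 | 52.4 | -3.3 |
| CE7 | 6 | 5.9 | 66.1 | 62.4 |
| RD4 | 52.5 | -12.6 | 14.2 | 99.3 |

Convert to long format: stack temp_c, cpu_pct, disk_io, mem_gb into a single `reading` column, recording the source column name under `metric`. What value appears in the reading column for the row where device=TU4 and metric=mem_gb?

Unpivoting turns each (device, wide-column) pair into one long row.
The wide cell at row TU4, column mem_gb holds -3.3, so the long row (TU4, mem_gb) has reading=-3.3.

-3.3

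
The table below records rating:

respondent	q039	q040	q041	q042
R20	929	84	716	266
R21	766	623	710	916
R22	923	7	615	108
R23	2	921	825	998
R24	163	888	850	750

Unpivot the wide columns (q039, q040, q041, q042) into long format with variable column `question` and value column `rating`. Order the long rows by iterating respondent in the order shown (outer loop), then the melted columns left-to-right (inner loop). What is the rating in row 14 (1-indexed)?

20 rows total (5 × 4). Row 14: index ⌊(14-1)/4⌋ = 3 into respondent → R23; (14-1) mod 4 = 1 into the melted columns → q040.
So row 14 is (R23, q040, 921); rating = 921.

921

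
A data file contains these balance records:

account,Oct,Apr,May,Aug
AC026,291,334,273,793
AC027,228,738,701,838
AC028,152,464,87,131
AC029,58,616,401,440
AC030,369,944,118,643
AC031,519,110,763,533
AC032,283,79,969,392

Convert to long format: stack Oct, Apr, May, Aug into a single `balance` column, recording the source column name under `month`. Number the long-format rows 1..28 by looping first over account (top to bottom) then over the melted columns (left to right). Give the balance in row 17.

369

28 rows total (7 × 4). Row 17: index ⌊(17-1)/4⌋ = 4 into account → AC030; (17-1) mod 4 = 0 into the melted columns → Oct.
So row 17 is (AC030, Oct, 369); balance = 369.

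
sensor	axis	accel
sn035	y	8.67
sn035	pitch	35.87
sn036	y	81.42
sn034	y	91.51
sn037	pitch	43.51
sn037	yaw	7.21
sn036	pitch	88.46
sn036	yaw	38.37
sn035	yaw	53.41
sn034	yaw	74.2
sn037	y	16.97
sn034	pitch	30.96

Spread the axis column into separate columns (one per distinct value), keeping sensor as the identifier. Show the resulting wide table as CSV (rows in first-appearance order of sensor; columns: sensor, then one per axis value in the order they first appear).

sensor,y,pitch,yaw
sn035,8.67,35.87,53.41
sn036,81.42,88.46,38.37
sn034,91.51,30.96,74.2
sn037,16.97,43.51,7.21

Columns: sensor plus the 3 distinct axis values (y, pitch, yaw).
For example, row sn035 column y takes accel=8.67 from the long row (sn035, y).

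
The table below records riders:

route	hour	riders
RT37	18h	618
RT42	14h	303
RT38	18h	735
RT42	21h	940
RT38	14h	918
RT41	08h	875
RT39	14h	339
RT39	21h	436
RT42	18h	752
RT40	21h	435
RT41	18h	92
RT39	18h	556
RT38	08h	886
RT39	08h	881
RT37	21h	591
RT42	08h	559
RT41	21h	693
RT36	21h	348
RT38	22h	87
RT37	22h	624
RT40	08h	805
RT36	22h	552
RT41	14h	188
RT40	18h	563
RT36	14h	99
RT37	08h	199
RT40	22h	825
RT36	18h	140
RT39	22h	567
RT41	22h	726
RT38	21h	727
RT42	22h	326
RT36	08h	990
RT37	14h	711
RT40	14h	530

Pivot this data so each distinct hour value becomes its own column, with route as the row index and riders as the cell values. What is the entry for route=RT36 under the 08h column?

Wide layout: rows indexed by route, columns are the 5 distinct hour values (18h, 14h, 21h, 08h, 22h).
Cell (route=RT36, hour=08h) draws from the long row where route=RT36 and hour=08h, which has riders=990.

990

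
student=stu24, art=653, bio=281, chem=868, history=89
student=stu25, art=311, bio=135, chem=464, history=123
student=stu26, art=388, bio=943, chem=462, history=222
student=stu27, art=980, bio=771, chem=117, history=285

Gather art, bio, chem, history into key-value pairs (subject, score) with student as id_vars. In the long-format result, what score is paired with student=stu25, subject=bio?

135

Unpivoting turns each (student, wide-column) pair into one long row.
The wide cell at row stu25, column bio holds 135, so the long row (stu25, bio) has score=135.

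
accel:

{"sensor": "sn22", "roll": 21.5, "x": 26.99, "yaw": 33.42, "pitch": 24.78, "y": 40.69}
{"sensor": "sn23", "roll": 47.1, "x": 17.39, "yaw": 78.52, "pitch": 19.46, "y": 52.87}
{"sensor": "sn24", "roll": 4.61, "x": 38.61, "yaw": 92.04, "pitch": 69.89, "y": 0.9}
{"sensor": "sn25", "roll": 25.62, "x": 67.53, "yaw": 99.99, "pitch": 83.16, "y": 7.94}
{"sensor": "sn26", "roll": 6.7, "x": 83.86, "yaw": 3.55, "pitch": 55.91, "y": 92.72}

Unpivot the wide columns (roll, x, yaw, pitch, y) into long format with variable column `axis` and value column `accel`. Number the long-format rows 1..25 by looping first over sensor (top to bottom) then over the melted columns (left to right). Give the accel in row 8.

78.52

25 rows total (5 × 5). Row 8: index ⌊(8-1)/5⌋ = 1 into sensor → sn23; (8-1) mod 5 = 2 into the melted columns → yaw.
So row 8 is (sn23, yaw, 78.52); accel = 78.52.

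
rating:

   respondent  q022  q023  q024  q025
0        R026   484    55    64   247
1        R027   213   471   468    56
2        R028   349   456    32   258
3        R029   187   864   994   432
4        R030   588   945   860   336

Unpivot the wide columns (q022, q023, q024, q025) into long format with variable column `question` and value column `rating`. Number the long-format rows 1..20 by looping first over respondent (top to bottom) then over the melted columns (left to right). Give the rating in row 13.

20 rows total (5 × 4). Row 13: index ⌊(13-1)/4⌋ = 3 into respondent → R029; (13-1) mod 4 = 0 into the melted columns → q022.
So row 13 is (R029, q022, 187); rating = 187.

187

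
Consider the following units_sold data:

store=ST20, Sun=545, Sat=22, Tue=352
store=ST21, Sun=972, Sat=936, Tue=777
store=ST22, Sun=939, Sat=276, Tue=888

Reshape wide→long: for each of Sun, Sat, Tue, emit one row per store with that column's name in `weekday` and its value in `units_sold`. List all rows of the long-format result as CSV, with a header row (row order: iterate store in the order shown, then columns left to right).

store,weekday,units_sold
ST20,Sun,545
ST20,Sat,22
ST20,Tue,352
ST21,Sun,972
ST21,Sat,936
ST21,Tue,777
ST22,Sun,939
ST22,Sat,276
ST22,Tue,888

Each (store, column) pair becomes one row: 3 × 3 = 9 rows.
For example, (ST20, Sun) → units_sold=545.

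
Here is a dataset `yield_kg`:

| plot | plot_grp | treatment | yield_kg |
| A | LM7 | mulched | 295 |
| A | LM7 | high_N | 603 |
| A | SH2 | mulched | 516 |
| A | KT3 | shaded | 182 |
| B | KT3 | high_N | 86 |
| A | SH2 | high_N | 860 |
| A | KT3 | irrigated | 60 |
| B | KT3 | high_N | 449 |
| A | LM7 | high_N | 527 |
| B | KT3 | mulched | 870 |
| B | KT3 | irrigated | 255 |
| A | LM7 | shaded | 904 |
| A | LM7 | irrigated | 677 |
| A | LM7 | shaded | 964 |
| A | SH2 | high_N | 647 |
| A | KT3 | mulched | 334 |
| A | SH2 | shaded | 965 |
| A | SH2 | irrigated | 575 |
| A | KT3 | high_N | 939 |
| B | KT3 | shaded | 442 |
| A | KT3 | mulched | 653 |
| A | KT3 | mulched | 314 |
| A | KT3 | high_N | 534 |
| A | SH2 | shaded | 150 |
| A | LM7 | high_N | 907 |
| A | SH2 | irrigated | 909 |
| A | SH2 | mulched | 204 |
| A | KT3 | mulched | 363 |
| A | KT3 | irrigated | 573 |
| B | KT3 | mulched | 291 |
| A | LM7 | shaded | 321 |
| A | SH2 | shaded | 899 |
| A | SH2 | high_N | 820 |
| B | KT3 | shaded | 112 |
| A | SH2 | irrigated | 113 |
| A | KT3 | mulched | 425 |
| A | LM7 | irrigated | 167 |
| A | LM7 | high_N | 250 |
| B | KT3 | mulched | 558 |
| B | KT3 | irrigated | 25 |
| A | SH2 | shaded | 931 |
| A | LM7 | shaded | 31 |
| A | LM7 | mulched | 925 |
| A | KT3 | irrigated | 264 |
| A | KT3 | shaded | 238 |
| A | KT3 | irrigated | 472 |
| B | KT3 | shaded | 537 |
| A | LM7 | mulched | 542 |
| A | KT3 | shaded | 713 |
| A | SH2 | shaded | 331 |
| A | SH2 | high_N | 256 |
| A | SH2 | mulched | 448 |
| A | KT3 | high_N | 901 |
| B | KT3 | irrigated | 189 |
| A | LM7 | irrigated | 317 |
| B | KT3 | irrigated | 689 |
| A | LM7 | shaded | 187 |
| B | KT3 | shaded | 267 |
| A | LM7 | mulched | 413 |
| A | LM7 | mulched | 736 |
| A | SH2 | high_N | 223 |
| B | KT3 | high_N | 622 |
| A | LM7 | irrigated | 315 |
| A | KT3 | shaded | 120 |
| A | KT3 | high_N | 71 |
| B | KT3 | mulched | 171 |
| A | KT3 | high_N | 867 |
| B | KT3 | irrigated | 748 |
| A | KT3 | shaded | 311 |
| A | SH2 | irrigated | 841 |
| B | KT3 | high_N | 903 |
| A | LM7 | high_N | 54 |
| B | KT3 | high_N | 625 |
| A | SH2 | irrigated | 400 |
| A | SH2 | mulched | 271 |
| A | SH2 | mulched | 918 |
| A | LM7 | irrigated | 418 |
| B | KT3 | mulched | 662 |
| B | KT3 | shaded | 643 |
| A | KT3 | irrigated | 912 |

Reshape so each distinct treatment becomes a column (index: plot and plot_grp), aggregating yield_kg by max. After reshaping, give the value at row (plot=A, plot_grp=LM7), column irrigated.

Rows with plot=A, plot_grp=LM7 and treatment=irrigated: yield_kg values are 677, 167, 317, 315, 418.
max(677, 167, 317, 315, 418) = 677.

677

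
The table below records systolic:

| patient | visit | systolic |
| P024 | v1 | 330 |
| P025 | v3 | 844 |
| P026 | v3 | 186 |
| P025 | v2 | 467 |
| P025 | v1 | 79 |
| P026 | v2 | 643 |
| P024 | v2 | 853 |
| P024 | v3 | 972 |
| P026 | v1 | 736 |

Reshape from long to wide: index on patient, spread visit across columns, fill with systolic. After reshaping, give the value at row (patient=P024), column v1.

330

Wide layout: rows indexed by patient, columns are the 3 distinct visit values (v1, v3, v2).
Cell (patient=P024, visit=v1) draws from the long row where patient=P024 and visit=v1, which has systolic=330.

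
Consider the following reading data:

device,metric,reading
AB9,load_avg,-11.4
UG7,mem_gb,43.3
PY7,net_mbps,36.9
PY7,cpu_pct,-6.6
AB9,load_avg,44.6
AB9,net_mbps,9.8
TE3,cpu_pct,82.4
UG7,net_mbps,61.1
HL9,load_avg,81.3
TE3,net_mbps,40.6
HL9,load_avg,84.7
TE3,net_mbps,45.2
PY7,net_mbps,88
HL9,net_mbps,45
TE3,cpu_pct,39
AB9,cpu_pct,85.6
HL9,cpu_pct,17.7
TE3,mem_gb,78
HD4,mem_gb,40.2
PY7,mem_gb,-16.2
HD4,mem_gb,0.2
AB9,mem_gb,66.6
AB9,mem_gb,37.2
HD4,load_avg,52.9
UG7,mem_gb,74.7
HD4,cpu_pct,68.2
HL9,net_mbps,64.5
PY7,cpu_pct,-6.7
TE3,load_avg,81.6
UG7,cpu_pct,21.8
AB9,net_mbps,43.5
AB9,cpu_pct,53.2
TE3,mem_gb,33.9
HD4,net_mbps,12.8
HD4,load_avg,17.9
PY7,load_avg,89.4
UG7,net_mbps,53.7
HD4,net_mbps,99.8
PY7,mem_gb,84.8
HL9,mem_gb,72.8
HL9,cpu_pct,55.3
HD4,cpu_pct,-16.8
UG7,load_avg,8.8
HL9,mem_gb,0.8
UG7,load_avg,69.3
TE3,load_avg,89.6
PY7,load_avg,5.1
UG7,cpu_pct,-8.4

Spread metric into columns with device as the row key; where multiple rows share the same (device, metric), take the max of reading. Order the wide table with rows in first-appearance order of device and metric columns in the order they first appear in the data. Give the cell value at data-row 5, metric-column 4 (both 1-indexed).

55.3

With rows in first-appearance order of device, row 5 is device=HL9. metric columns in first-appearance order: load_avg, mem_gb, net_mbps, cpu_pct; column 4 is cpu_pct.
Long rows with device=HL9, metric=cpu_pct: max(17.7, 55.3) = 55.3.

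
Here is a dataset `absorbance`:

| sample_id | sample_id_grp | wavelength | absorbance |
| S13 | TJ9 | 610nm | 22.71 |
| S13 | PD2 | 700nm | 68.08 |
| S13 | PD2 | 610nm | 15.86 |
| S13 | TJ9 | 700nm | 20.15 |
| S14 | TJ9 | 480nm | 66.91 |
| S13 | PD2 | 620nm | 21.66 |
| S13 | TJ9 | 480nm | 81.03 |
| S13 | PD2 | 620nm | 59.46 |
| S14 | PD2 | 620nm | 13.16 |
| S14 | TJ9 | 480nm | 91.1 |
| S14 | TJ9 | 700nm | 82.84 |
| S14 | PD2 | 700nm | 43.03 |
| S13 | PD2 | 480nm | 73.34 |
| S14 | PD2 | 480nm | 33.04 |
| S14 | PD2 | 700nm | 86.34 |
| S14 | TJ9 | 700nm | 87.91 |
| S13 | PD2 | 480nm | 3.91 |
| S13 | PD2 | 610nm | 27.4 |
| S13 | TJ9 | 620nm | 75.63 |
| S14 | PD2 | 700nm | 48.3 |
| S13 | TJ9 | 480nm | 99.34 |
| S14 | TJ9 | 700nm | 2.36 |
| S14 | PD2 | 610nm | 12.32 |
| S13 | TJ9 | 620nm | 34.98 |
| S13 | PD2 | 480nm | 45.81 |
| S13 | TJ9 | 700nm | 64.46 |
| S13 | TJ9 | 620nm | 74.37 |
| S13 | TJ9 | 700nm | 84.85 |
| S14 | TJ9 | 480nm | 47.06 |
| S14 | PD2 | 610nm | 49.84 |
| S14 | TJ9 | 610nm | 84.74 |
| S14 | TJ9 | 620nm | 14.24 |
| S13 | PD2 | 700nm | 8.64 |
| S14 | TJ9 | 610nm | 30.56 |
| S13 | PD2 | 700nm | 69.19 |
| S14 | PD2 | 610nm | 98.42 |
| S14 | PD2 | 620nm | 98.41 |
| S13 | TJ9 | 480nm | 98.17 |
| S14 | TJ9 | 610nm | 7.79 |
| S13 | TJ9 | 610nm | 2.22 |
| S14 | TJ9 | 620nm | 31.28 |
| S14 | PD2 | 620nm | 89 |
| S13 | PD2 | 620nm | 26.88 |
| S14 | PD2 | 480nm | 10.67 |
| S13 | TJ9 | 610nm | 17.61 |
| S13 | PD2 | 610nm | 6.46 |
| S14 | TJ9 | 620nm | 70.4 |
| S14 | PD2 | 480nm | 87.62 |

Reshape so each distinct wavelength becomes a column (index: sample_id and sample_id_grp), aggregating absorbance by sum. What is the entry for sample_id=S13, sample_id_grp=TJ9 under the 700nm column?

Rows with sample_id=S13, sample_id_grp=TJ9 and wavelength=700nm: absorbance values are 20.15, 64.46, 84.85.
20.15 + 64.46 + 84.85 = 169.46.

169.46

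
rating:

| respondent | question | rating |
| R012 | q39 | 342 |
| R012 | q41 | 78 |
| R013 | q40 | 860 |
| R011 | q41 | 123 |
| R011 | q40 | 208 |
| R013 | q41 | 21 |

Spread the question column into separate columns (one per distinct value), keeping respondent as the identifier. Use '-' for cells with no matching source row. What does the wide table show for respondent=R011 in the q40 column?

208

The long row with respondent=R011, question=q40 has rating=208.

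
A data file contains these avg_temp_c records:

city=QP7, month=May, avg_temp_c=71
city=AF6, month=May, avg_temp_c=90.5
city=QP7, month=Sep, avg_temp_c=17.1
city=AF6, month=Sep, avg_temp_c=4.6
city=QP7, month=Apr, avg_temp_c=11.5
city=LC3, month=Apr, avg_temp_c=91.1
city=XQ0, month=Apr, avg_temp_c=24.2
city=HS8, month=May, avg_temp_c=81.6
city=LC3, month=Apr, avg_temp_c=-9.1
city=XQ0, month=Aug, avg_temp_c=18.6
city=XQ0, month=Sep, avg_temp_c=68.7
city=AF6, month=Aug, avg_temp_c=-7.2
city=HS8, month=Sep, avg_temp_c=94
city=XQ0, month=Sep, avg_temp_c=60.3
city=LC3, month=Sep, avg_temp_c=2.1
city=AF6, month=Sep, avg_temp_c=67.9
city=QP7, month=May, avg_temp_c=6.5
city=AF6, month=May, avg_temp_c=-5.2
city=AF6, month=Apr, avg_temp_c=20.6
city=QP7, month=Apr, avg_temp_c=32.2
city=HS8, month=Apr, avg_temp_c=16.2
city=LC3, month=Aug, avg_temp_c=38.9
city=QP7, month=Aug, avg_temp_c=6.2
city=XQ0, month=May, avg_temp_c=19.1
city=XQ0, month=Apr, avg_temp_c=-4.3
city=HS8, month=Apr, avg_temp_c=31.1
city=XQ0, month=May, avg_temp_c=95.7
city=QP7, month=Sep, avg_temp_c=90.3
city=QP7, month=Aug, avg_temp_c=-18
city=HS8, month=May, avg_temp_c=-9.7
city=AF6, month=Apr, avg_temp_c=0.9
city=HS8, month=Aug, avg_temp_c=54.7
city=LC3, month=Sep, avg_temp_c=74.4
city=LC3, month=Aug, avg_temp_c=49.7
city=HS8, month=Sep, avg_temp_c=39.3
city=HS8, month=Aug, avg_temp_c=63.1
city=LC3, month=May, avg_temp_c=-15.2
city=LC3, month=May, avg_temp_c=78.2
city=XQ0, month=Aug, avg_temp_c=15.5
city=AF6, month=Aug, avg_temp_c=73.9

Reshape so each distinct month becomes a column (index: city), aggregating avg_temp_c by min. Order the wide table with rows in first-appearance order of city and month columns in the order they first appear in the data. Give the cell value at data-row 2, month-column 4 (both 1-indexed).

With rows in first-appearance order of city, row 2 is city=AF6. month columns in first-appearance order: May, Sep, Apr, Aug; column 4 is Aug.
Long rows with city=AF6, month=Aug: min(-7.2, 73.9) = -7.2.

-7.2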